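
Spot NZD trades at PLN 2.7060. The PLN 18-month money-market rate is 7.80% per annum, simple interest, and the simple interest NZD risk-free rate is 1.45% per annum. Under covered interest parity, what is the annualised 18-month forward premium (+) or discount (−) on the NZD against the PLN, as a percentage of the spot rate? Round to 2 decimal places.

T = 18/12 years.
CIP forward (PLN per NZD) = 2.706 × 1.117000/1.021750 = 2.9582598.
Annualised premium = (F − S)/S × (1/T) = (2.9582598 − 2.706)/2.706 ÷ (18/12) = 6.21%.

+6.21%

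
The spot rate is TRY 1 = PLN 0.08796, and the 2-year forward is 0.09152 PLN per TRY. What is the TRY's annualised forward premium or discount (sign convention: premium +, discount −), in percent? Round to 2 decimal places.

+2.02%

T = 2 years.
(F − S)/S = (0.09152 − 0.08796)/0.08796 = 0.0404729.
Per annum: 0.0404729 / 2 = 0.020236 = 2.02%.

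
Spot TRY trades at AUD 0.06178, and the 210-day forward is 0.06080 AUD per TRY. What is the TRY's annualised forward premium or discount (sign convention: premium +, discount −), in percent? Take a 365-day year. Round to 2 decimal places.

T = 210/365 years.
Period premium: (0.06080 − 0.06178)/0.06178 = -0.0158627.
×(1/T) gives -2.76% p.a.

-2.76%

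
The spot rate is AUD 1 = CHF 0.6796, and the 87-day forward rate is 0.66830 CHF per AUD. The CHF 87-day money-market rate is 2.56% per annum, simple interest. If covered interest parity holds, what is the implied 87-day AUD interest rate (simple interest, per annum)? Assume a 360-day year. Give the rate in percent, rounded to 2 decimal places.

9.60%

T = 87/360 years.
F/S = 0.6683/0.6796 = 0.9833726 = (growth of CHF) / (growth of AUD).
The CHF side grows by 1 + 0.0256×87/360 = 1.0061867.
So the AUD growth factor = 1.0231999.
r = (1.0231999 − 1)/(87/360) = 0.096000 → 9.60%.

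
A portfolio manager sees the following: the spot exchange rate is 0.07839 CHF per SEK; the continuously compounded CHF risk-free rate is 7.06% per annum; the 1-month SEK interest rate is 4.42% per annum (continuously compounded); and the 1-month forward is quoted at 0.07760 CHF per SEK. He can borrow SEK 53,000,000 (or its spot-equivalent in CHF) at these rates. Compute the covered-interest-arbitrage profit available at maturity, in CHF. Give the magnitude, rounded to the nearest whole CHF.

T = 1/12 years.
Keep in SEK, deliver into the forward: 53,000,000·1.003690125·0.07760 = CHF 4,127,976.75.
Swap to CHF now, deposit: 53,000,000·0.07839·1.005900674 = CHF 4,179,185.35.
The quoted forward undervalues SEK, so borrow SEK, convert to CHF at spot, deposit the CHF at 7.06%, and buy SEK forward at 0.07760 to cover the loan.
Arbitrage profit = |4,127,976.75 − 4,179,185.35| = CHF 51,209.

CHF 51,209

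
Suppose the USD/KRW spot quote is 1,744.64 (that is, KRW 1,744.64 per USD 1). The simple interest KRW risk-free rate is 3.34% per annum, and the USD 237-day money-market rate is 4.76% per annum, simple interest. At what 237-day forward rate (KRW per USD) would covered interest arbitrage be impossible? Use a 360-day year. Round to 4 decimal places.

T = 237/360 years.
KRW accumulates by 1 + 0.0334×237/360 = 1.0219883333.
Growth of 1 USD over T: 1 + 0.0476×237/360 = 1.0313366667.
So F = 1744.64 × 1.0219883333 / 1.0313366667 = 1728.826079 (KRW/USD).

1728.8261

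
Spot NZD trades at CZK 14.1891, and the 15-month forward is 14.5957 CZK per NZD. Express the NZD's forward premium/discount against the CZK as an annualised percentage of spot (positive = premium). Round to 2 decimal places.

+2.29%

T = 15/12 years.
Period premium: (14.5957 − 14.1891)/14.1891 = 0.0286558.
×(1/T) gives 2.29% p.a.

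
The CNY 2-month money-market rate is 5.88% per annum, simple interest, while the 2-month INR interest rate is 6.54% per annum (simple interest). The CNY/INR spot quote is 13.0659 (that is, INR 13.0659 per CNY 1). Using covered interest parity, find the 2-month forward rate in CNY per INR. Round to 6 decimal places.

0.076452

T = 2/12 years.
INR growth factor: 1 + 0.0654×2/12 = 1.010900.
CNY growth factor: 1 + 0.0588×2/12 = 1.009800.
So F = 13.0659 × 1.010900 / 1.009800 = 13.08013 (INR/CNY).
Quoted the other way: 1/13.08013 = 0.076452 CNY per INR.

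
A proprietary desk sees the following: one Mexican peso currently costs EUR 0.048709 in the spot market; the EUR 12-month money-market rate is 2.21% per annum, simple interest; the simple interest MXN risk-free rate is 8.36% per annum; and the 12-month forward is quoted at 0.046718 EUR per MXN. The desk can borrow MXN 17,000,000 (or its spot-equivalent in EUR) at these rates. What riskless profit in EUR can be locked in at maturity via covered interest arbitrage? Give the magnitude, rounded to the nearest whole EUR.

EUR 14,249

T = 1 year.
Invest the MXN and cover forward: 17,000,000 × 1.083600 × 0.046718 = EUR 860,601.62.
Convert at spot and invest in EUR: 17,000,000 × 0.048709 × 1.022100 = EUR 846,352.97.
The quoted forward overvalues MXN, so borrow EUR, buy MXN at spot, deposit the MXN at 8.36%, and sell the proceeds forward at 0.046718.
Arbitrage profit = |860,601.62 − 846,352.97| = EUR 14,249.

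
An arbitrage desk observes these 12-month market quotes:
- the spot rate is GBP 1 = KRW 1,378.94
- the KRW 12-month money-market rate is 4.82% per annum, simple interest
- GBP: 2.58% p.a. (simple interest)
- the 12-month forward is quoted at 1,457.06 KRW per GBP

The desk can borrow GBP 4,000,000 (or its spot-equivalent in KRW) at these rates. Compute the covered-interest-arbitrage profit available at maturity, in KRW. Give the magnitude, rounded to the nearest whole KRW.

KRW 196,988,960

T = 1 year.
Route A — deposit GBP, sell forward: 4,000,000 × 1.025800 × 1457.06 = KRW 5,978,608,592.00.
Route B — convert at spot, deposit KRW: 4,000,000 × 1378.94 × 1.048200 = KRW 5,781,619,632.00.
The quoted forward overvalues GBP, so borrow KRW, buy GBP at spot, deposit the GBP at 2.58%, and sell the proceeds forward at 1,457.06.
Profit = 5,978,608,592.00 − 5,781,619,632.00 = KRW 196,988,960.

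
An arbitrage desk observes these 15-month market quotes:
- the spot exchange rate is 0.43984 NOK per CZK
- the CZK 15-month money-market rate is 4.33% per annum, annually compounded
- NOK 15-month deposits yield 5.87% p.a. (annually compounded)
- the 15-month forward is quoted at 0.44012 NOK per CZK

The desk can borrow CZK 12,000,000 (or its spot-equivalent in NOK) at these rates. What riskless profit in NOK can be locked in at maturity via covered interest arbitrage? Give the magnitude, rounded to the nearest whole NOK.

T = 15/12 years.
Route A — deposit CZK, sell forward: 12,000,000 × 1.054414839 × 0.44012 = NOK 5,568,828.71.
Route B — convert at spot, deposit NOK: 12,000,000 × 0.43984 × 1.073905685 = NOK 5,668,160.12.
The quoted forward undervalues CZK, so borrow CZK, convert to NOK at spot, deposit the NOK at 5.87%, and buy CZK forward at 0.44012 to cover the loan.
The gap between the two covered legs is NOK 99,331.

NOK 99,331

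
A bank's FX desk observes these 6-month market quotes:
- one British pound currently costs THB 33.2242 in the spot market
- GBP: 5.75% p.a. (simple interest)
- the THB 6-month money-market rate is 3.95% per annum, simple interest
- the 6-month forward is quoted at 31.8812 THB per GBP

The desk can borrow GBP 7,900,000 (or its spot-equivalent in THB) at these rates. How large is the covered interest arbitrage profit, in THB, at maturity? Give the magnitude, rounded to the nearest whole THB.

THB 8,552,488

T = 6/12 years.
Route A — deposit GBP, sell forward: 7,900,000 × 1.028750 × 31.8812 = THB 259,102,497.55.
Route B — convert at spot, deposit THB: 7,900,000 × 33.2242 × 1.019750 = THB 267,654,985.81.
The quoted forward undervalues GBP, so borrow GBP, convert to THB at spot, deposit the THB at 3.95%, and buy GBP forward at 31.8812 to cover the loan.
The gap between the two covered legs is THB 8,552,488.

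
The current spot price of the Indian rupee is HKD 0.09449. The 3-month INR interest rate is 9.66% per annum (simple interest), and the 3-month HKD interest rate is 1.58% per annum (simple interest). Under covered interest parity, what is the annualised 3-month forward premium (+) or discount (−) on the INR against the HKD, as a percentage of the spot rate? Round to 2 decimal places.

-7.89%

T = 3/12 years.
No-arbitrage forward: 0.09449 × 1.003950 / 1.024150 = 0.09262631 HKD/INR.
Annualised premium = (F − S)/S × (1/T) = (0.09262631 − 0.09449)/0.09449 ÷ (3/12) = -7.89%.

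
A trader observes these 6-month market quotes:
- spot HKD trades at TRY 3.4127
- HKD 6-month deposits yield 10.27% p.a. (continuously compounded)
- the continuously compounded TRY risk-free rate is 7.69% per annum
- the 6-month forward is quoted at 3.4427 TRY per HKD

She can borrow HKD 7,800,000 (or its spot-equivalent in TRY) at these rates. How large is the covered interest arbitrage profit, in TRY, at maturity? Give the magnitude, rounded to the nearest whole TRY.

TRY 605,488

T = 6/12 years.
Keep in HKD, deliver into the forward: 7,800,000·1.0526912708·3.4427 = TRY 28,267,981.86.
Swap to TRY now, deposit: 7,800,000·3.4127·1.0391987671 = TRY 27,662,494.33.
The quoted forward overvalues HKD, so borrow TRY, buy HKD at spot, deposit the HKD at 10.27%, and sell the proceeds forward at 3.4427.
The gap between the two covered legs is TRY 605,488.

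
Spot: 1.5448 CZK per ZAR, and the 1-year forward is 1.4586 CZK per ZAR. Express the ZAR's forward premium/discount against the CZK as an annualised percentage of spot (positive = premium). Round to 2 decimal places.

-5.58%

T = 1 year.
(F − S)/S = (1.4586 − 1.5448)/1.5448 = -0.0558001.
×(1/T) gives -5.58% p.a.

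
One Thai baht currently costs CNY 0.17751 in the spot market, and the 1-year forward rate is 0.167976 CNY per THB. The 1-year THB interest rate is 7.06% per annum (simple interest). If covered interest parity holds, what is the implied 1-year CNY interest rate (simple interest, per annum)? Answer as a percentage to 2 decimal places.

1.31%

T = 1 year.
CIP gives F = S · g_CNY/g_THB, so g_CNY/g_THB = 0.167976/0.17751 = 0.9462903.
The THB side grows by 1 + 0.0706×1 = 1.070600.
So the CNY growth factor = 1.0130984.
r = (1.0130984 − 1)/1 = 0.013098 → 1.31%.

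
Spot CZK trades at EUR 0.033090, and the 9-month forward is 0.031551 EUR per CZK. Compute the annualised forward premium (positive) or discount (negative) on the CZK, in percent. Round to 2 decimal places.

-6.20%

T = 9/12 years.
Period premium: (0.031551 − 0.03309)/0.03309 = -0.0465095.
×(1/T) gives -6.20% p.a.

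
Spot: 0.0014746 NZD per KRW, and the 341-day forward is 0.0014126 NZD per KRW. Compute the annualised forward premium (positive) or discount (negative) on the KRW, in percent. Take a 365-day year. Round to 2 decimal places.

-4.50%

T = 341/365 years.
(F − S)/S = (0.0014126 − 0.0014746)/0.0014746 = -0.0420453.
Annualise by dividing by T: -0.0420453 / (341/365) = -0.045004 → -4.50%.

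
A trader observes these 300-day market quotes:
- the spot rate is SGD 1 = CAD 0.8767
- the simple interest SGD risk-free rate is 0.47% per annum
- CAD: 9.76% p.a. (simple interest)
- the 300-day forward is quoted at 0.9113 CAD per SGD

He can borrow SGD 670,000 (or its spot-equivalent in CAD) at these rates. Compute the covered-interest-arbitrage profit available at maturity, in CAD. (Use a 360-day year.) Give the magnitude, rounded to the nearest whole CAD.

T = 300/360 years.
Keep in SGD, deliver into the forward: 670,000·1.00391667·0.9113 = CAD 612,962.41.
Swap to CAD now, deposit: 670,000·0.8767·1.08133333 = CAD 635,163.30.
The quoted forward undervalues SGD, so borrow SGD, convert to CAD at spot, deposit the CAD at 9.76%, and buy SGD forward at 0.9113 to cover the loan.
The gap between the two covered legs is CAD 22,201.

CAD 22,201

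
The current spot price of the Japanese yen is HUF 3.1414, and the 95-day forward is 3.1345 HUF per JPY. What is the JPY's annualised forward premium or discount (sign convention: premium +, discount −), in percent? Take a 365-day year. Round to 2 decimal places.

-0.84%

T = 95/365 years.
(F − S)/S = (3.1345 − 3.1414)/3.1414 = -0.0021965.
Annualise by dividing by T: -0.0021965 / (95/365) = -0.008439 → -0.84%.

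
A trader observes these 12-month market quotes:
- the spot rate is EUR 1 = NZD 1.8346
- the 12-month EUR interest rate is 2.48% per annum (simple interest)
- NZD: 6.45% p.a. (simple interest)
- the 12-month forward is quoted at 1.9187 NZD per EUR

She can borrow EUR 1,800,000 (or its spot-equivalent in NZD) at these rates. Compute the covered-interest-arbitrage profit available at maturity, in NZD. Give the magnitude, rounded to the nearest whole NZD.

T = 1 year.
Route A — deposit EUR, sell forward: 1,800,000 × 1.024800 × 1.9187 = NZD 3,539,310.77.
Route B — convert at spot, deposit NZD: 1,800,000 × 1.8346 × 1.064500 = NZD 3,515,277.06.
The quoted forward overvalues EUR, so borrow NZD, buy EUR at spot, deposit the EUR at 2.48%, and sell the proceeds forward at 1.9187.
Profit = 3,539,310.77 − 3,515,277.06 = NZD 24,034.

NZD 24,034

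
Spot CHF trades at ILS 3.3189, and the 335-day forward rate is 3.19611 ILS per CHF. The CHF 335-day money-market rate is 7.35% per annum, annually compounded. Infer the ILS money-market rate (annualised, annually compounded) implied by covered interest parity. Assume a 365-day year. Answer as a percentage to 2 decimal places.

3.03%

T = 335/365 years.
F/S = 3.19611/3.3189 = 0.9630028 = (growth of ILS) / (growth of CHF).
CHF growth factor: (1 + 0.0735)^(335/365) = 1.0672603.
That pins the ILS growth at 1.0277747.
r = 1.0277747^(365/335) − 1 = 0.030299 → 3.03%.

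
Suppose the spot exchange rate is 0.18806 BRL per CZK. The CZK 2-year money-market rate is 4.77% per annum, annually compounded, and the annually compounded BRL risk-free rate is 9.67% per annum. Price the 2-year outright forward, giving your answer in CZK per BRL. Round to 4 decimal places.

T = 2 years.
Growth of 1 BRL over T: (1 + 0.0967)^2 = 1.2027509.
CZK growth factor: (1 + 0.0477)^2 = 1.0976753.
Forward (BRL per CZK) = 0.18806 × 1.2027509 / 1.0976753 = 0.2060622.
Quoted the other way: 1/0.2060622 = 4.8529 CZK per BRL.

4.8529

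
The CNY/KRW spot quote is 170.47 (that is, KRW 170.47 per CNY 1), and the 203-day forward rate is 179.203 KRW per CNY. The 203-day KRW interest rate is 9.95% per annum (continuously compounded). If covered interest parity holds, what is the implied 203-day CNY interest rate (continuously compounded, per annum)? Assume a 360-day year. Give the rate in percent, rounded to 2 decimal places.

1.09%

T = 203/360 years.
F/S = 179.203/170.47 = 1.0512290 = (growth of KRW) / (growth of CNY).
KRW growth factor: e^(0.0995×203/360) = 1.0577108.
That pins the CNY growth at 1.0061659.
Take logs: ln 1.0061659 / (203/360) = 0.010901, so 1.09%.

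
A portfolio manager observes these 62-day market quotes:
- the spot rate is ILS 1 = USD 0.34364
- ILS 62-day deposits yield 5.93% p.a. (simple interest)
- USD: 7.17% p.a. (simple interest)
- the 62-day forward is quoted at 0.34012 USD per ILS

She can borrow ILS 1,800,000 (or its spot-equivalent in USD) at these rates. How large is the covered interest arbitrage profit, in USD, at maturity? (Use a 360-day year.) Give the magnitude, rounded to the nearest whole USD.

T = 62/360 years.
Keep in ILS, deliver into the forward: 1,800,000·1.01021278·0.34012 = USD 618,468.43.
Swap to USD now, deposit: 1,800,000·0.34364·1.01234833 = USD 626,190.08.
The quoted forward undervalues ILS, so borrow ILS, convert to USD at spot, deposit the USD at 7.17%, and buy ILS forward at 0.34012 to cover the loan.
Profit = 626,190.08 − 618,468.43 = USD 7,722.

USD 7,722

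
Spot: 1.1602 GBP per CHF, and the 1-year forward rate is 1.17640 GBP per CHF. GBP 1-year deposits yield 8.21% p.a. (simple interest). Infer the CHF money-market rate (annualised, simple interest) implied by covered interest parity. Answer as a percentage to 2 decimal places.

6.72%

T = 1 year.
F/S = 1.1764/1.1602 = 1.0139631 = (growth of GBP) / (growth of CHF).
The GBP side grows by 1 + 0.0821×1 = 1.082100.
Hence g_CHF = 1.0671986.
(1.0671986 − 1)/T = 0.067199, i.e. 6.72%.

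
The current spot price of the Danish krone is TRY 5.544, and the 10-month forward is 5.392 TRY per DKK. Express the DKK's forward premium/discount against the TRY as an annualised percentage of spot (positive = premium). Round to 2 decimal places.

T = 10/12 years.
(F − S)/S = (5.392 − 5.544)/5.544 = -0.0274170.
Annualise by dividing by T: -0.0274170 / (10/12) = -0.032900 → -3.29%.

-3.29%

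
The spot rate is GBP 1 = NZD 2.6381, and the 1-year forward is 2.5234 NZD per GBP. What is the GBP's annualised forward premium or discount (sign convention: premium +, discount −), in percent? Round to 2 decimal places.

T = 1 year.
GBP trades forward at -4.34783% vs spot over the period.
×(1/T) gives -4.35% p.a.

-4.35%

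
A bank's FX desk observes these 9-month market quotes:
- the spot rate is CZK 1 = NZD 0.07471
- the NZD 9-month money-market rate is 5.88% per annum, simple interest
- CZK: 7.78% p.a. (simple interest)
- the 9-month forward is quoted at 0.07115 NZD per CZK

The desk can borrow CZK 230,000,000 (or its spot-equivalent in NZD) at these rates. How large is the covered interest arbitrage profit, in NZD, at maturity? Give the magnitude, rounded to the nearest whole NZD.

NZD 621,715

T = 9/12 years.
Invest the CZK and cover forward: 230,000,000 × 1.058350 × 0.07115 = NZD 17,319,368.58.
Convert at spot and invest in NZD: 230,000,000 × 0.07471 × 1.044100 = NZD 17,941,083.53.
The quoted forward undervalues CZK, so borrow CZK, convert to NZD at spot, deposit the NZD at 5.88%, and buy CZK forward at 0.07115 to cover the loan.
Profit = 17,941,083.53 − 17,319,368.58 = NZD 621,715.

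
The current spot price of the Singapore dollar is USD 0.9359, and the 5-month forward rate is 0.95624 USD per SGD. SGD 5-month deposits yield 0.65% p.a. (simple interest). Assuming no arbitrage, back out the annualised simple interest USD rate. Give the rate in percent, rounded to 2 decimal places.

T = 5/12 years.
F/S = 0.95624/0.9359 = 1.0217331 = (growth of USD) / (growth of SGD).
The SGD side grows by 1 + 0.0065×5/12 = 1.0027083.
So the USD growth factor = 1.0245003.
(1.0245003 − 1)/T = 0.058801, i.e. 5.88%.

5.88%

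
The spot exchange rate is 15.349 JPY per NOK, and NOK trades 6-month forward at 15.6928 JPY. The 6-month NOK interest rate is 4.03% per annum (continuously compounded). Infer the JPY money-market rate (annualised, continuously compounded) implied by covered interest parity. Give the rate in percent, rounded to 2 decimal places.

T = 6/12 years.
CIP gives F = S · g_JPY/g_NOK, so g_JPY/g_NOK = 15.6928/15.349 = 1.0223989.
The NOK side grows by e^(0.0403×6/12) = 1.0203544.
So the JPY growth factor = 1.0432092.
r = ln(1.0432092)/(6/12) = 0.084603 → 8.46%.

8.46%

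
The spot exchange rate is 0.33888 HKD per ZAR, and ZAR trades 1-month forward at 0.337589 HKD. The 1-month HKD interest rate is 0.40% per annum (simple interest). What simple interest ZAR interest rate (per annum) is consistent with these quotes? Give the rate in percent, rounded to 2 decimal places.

T = 1/12 years.
F/S = 0.337589/0.33888 = 0.9961904 = (growth of HKD) / (growth of ZAR).
HKD growth factor: 1 + 0.0040×1/12 = 1.0003333.
Hence g_ZAR = 1.0041587.
r = (1.0041587 − 1)/(1/12) = 0.049904 → 4.99%.

4.99%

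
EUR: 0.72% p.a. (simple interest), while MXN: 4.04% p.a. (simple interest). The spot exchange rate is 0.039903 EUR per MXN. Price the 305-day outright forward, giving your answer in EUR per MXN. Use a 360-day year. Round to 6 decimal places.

T = 305/360 years.
Growth of 1 EUR over T: 1 + 0.0072×305/360 = 1.006100.
Growth of 1 MXN over T: 1 + 0.0404×305/360 = 1.0342278.
Forward (EUR per MXN) = 0.039903 × 1.006100 / 1.0342278 = 0.03881776.

0.038818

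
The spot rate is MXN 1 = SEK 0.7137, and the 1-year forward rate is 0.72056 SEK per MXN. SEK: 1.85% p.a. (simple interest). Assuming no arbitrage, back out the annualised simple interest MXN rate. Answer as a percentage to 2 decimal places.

0.88%

T = 1 year.
By CIP, F/S equals the SEK-to-MXN growth ratio: 0.72056/0.7137 = 1.0096119.
SEK growth factor: 1 + 0.0185×1 = 1.018500.
Hence g_MXN = 1.0088035.
r = (1.0088035 − 1)/1 = 0.008803 → 0.88%.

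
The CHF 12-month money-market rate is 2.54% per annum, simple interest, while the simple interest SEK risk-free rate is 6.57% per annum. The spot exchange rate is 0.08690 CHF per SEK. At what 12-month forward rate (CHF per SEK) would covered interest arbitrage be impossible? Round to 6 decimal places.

T = 1 year.
CHF growth factor: 1 + 0.0254×1 = 1.025400.
SEK growth factor: 1 + 0.0657×1 = 1.065700.
Forward (CHF per SEK) = 0.0869 × 1.025400 / 1.065700 = 0.08361383.

0.083614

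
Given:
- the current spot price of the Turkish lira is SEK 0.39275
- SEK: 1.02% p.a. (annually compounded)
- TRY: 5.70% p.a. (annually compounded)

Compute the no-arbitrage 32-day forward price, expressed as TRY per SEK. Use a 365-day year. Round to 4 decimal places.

2.5563

T = 32/365 years.
SEK growth factor: (1 + 0.0102)^(32/365) = 1.0008901.
TRY growth factor: (1 + 0.0570)^(32/365) = 1.0048719.
CIP: F = S · (grow SEK)/(grow TRY) = 0.39275 × 1.0008901/1.0048719 = 0.3911937 SEK per TRY.
Quoted the other way: 1/0.3911937 = 2.5563 TRY per SEK.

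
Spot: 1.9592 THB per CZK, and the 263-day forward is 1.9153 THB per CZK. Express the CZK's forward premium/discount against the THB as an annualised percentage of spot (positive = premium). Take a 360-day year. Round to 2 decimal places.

-3.07%

T = 263/360 years.
Period premium: (1.9153 − 1.9592)/1.9592 = -0.0224071.
×(1/T) gives -3.07% p.a.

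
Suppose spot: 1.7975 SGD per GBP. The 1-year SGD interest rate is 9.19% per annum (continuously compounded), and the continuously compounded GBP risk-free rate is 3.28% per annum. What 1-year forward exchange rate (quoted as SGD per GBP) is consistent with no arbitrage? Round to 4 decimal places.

T = 1 year.
SGD accumulates by e^(0.0919×1) = 1.0962552.
GBP growth factor: e^(0.0328×1) = 1.0333438.
So F = 1.7975 × 1.0962552 / 1.0333438 = 1.906934 (SGD/GBP).

1.9069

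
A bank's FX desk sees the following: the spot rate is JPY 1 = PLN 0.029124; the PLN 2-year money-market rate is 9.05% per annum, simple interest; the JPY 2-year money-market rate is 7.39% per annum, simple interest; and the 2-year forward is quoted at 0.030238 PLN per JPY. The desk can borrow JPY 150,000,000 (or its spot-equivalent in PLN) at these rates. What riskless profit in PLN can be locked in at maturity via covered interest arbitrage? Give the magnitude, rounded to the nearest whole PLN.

T = 2 years.
Invest the JPY and cover forward: 150,000,000 × 1.147800 × 0.030238 = PLN 5,206,076.46.
Convert at spot and invest in PLN: 150,000,000 × 0.029124 × 1.181000 = PLN 5,159,316.60.
The quoted forward overvalues JPY, so borrow PLN, buy JPY at spot, deposit the JPY at 7.39%, and sell the proceeds forward at 0.030238.
The gap between the two covered legs is PLN 46,760.

PLN 46,760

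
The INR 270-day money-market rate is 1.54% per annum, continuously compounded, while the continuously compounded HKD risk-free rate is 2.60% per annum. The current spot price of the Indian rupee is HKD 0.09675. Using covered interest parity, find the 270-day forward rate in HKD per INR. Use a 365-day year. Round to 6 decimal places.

T = 270/365 years.
HKD growth factor: e^(0.0260×270/365) = 1.019419.
INR growth factor: e^(0.0154×270/365) = 1.0114569.
So F = 0.09675 × 1.019419 / 1.0114569 = 0.09751161 (HKD/INR).

0.097512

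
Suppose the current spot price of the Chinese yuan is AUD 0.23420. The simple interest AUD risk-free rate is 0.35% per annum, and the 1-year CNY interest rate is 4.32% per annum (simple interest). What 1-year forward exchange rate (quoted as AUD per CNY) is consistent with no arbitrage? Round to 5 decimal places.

T = 1 year.
AUD growth factor: 1 + 0.0035×1 = 1.003500.
Growth of 1 CNY over T: 1 + 0.0432×1 = 1.043200.
So F = 0.2342 × 1.003500 / 1.043200 = 0.2252873 (AUD/CNY).

0.22529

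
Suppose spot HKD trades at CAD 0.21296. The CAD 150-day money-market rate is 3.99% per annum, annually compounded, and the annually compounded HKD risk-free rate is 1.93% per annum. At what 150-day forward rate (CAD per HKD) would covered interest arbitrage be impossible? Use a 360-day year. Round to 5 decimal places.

T = 150/360 years.
CAD accumulates by (1 + 0.0399)^(150/360) = 1.0164355.
HKD accumulates by (1 + 0.0193)^(150/360) = 1.0079969.
So F = 0.21296 × 1.0164355 / 1.0079969 = 0.2147428 (CAD/HKD).

0.21474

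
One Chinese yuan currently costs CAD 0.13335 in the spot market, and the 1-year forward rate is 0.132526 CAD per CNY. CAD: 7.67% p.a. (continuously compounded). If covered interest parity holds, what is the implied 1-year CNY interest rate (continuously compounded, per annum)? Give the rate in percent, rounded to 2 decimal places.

T = 1 year.
CIP gives F = S · g_CAD/g_CNY, so g_CAD/g_CNY = 0.132526/0.13335 = 0.9938208.
CAD growth factor: e^(0.0767×1) = 1.0797181.
So the CNY growth factor = 1.0864314.
Take logs: ln 1.0864314 / 1 = 0.082898, so 8.29%.

8.29%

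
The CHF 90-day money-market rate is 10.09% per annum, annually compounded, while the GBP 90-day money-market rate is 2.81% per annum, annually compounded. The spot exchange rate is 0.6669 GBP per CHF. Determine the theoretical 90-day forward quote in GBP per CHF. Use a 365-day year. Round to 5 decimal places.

0.65574

T = 90/365 years.
GBP growth factor: (1 + 0.0281)^(90/365) = 1.0068566.
CHF growth factor: (1 + 0.1009)^(90/365) = 1.0239859.
So F = 0.6669 × 1.0068566 / 1.0239859 = 0.6557441 (GBP/CHF).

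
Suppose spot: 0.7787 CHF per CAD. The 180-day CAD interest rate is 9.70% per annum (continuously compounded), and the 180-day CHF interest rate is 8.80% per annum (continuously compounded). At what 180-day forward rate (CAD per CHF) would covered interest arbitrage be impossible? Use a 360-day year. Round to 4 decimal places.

T = 180/360 years.
Growth of 1 CHF over T: e^(0.0880×180/360) = 1.0449824.
Growth of 1 CAD over T: e^(0.0970×180/360) = 1.0496954.
CIP: F = S · (grow CHF)/(grow CAD) = 0.7787 × 1.0449824/1.0496954 = 0.7752037 CHF per CAD.
Quoted the other way: 1/0.7752037 = 1.2900 CAD per CHF.

1.2900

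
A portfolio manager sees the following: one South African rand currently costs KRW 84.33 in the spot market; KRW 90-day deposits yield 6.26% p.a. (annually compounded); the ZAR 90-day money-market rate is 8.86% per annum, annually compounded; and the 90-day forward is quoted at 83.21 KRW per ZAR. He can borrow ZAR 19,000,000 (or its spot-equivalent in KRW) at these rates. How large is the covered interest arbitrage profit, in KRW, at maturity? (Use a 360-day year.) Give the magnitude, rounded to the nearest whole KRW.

KRW 11,875,366

T = 90/360 years.
Route A — deposit ZAR, sell forward: 19,000,000 × 1.021449928808 × 83.21 = KRW 1,614,902,122.95.
Route B — convert at spot, deposit KRW: 19,000,000 × 84.33 × 1.015295480335 = KRW 1,626,777,489.28.
The quoted forward undervalues ZAR, so borrow ZAR, convert to KRW at spot, deposit the KRW at 6.26%, and buy ZAR forward at 83.21 to cover the loan.
Profit = 1,626,777,489.28 − 1,614,902,122.95 = KRW 11,875,366.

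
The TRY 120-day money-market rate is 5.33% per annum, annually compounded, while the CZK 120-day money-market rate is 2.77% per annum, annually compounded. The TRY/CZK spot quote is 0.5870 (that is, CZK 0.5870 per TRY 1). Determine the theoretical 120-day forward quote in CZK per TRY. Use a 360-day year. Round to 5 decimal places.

0.58221

T = 120/360 years.
Growth of 1 CZK over T: (1 + 0.0277)^(120/360) = 1.0091494.
TRY growth factor: (1 + 0.0533)^(120/360) = 1.017460.
So F = 0.587 × 1.0091494 / 1.017460 = 0.5822054 (CZK/TRY).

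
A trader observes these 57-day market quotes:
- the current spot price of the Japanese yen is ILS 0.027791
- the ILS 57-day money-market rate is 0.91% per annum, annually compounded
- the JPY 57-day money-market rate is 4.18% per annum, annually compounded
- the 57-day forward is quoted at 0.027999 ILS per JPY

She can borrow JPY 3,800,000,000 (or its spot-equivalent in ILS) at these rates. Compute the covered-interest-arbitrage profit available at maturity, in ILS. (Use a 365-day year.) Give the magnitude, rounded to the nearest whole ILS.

T = 57/365 years.
Keep in JPY, deliver into the forward: 3,800,000,000·1.00641542059·0.027999 = ILS 107,078,776.37.
Swap to ILS now, deposit: 3,800,000,000·0.027791·1.00141566998 = ILS 105,755,302.96.
The quoted forward overvalues JPY, so borrow ILS, buy JPY at spot, deposit the JPY at 4.18%, and sell the proceeds forward at 0.027999.
Profit = 107,078,776.37 − 105,755,302.96 = ILS 1,323,473.

ILS 1,323,473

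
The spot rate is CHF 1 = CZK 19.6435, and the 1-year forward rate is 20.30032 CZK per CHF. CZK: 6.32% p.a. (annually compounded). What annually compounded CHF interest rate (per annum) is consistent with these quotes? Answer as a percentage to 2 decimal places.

T = 1 year.
CIP gives F = S · g_CZK/g_CHF, so g_CZK/g_CHF = 20.30032/19.6435 = 1.0334370.
The CZK side grows by (1 + 0.0632)^1 = 1.063200.
So the CHF growth factor = 1.028800.
Annualise: 1.028800^(1/1) − 1 = 0.028800 = 2.88%.

2.88%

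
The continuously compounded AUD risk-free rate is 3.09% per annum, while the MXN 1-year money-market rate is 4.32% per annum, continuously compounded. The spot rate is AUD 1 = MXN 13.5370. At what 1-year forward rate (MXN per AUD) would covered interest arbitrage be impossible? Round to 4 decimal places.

13.7045

T = 1 year.
Growth of 1 MXN over T: e^(0.0432×1) = 1.0441467.
Growth of 1 AUD over T: e^(0.0309×1) = 1.03138236.
Forward (MXN per AUD) = 13.537 × 1.0441467 / 1.03138236 = 13.704533.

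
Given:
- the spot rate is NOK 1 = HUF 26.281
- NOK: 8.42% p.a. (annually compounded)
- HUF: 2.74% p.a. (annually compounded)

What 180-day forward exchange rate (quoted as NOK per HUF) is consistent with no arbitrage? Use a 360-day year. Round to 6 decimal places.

T = 180/360 years.
HUF accumulates by (1 + 0.0274)^(180/360) = 1.0136074.
NOK accumulates by (1 + 0.0842)^(180/360) = 1.0412492.
Forward (HUF per NOK) = 26.281 × 1.0136074 / 1.0412492 = 25.58332.
Invert for NOK per HUF: 1 / 25.58332 = 0.039088.

0.039088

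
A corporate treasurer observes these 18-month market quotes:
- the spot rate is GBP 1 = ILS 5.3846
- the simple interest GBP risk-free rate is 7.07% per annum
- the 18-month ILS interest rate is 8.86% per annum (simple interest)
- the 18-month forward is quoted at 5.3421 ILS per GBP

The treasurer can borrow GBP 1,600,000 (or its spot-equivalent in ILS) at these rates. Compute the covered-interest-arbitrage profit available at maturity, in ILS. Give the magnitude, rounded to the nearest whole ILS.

T = 18/12 years.
Route A — deposit GBP, sell forward: 1,600,000 × 1.106050 × 5.3421 = ILS 9,453,807.53.
Route B — convert at spot, deposit ILS: 1,600,000 × 5.3846 × 1.132900 = ILS 9,760,341.34.
The quoted forward undervalues GBP, so borrow GBP, convert to ILS at spot, deposit the ILS at 8.86%, and buy GBP forward at 5.3421 to cover the loan.
The gap between the two covered legs is ILS 306,534.

ILS 306,534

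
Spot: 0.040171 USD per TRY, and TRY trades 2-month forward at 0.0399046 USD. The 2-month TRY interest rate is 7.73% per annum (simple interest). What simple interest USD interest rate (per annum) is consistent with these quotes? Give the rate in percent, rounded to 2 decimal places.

T = 2/12 years.
By CIP, F/S equals the USD-to-TRY growth ratio: 0.0399046/0.040171 = 0.9933684.
TRY growth factor: 1 + 0.0773×2/12 = 1.0128833.
That pins the USD growth at 1.0061663.
(1.0061663 − 1)/T = 0.036998, i.e. 3.70%.

3.70%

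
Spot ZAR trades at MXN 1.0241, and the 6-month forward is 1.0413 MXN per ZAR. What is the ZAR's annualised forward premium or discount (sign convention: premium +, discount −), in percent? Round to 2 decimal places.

+3.36%

T = 6/12 years.
(F − S)/S = (1.0413 − 1.0241)/1.0241 = 0.0167952.
Per annum: 0.0167952 / (6/12) = 0.033590 = 3.36%.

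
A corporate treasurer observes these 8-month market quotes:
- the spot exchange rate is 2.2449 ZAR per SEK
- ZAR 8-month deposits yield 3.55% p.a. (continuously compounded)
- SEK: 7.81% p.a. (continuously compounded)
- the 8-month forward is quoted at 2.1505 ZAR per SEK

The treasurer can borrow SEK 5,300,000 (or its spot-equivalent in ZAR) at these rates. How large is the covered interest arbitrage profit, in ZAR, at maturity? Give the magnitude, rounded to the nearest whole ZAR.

ZAR 176,105

T = 8/12 years.
Route A — deposit SEK, sell forward: 5,300,000 × 1.0534459699 × 2.1505 = ZAR 12,006,808.46.
Route B — convert at spot, deposit ZAR: 5,300,000 × 2.2449 × 1.0239489447 = ZAR 12,182,913.83.
The quoted forward undervalues SEK, so borrow SEK, convert to ZAR at spot, deposit the ZAR at 3.55%, and buy SEK forward at 2.1505 to cover the loan.
Arbitrage profit = |12,006,808.46 − 12,182,913.83| = ZAR 176,105.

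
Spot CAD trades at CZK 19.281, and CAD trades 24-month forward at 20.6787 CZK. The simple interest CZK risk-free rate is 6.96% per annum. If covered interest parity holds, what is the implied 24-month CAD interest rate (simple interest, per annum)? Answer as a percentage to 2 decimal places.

3.11%

T = 2 years.
By CIP, F/S equals the CZK-to-CAD growth ratio: 20.6787/19.281 = 1.0724911.
CZK growth factor: 1 + 0.0696×2 = 1.139200.
So the CAD growth factor = 1.062200.
r = (1.062200 − 1)/2 = 0.031100 → 3.11%.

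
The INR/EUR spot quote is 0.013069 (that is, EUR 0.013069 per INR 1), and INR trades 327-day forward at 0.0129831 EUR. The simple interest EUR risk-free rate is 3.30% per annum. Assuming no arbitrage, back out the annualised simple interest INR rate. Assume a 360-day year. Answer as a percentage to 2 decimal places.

T = 327/360 years.
CIP gives F = S · g_EUR/g_INR, so g_EUR/g_INR = 0.0129831/0.013069 = 0.9934272.
The EUR side grows by 1 + 0.0330×327/360 = 1.029975.
Hence g_INR = 1.0367896.
(1.0367896 − 1)/T = 0.040502, i.e. 4.05%.

4.05%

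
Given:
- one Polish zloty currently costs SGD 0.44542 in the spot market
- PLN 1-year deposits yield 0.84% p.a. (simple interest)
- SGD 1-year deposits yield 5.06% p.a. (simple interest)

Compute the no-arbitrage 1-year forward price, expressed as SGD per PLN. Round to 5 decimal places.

T = 1 year.
Growth of 1 SGD over T: 1 + 0.0506×1 = 1.050600.
PLN accumulates by 1 + 0.0084×1 = 1.008400.
So F = 0.44542 × 1.050600 / 1.008400 = 0.4640601 (SGD/PLN).

0.46406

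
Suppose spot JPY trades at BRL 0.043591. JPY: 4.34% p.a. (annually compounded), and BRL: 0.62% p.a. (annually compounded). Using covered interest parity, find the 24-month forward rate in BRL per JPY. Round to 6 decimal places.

0.040538

T = 2 years.
Growth of 1 BRL over T: (1 + 0.0062)^2 = 1.0124384.
JPY growth factor: (1 + 0.0434)^2 = 1.0886836.
CIP: F = S · (grow BRL)/(grow JPY) = 0.043591 × 1.0124384/1.0886836 = 0.04053813 BRL per JPY.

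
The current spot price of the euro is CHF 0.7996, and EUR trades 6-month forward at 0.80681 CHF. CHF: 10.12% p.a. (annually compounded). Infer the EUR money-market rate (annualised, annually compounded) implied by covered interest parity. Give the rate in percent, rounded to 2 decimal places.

8.16%

T = 6/12 years.
CIP gives F = S · g_CHF/g_EUR, so g_CHF/g_EUR = 0.80681/0.7996 = 1.0090170.
The CHF side grows by (1 + 0.1012)^(6/12) = 1.0493808.
Hence g_EUR = 1.0400031.
Annualise: 1.0400031^(12/6) − 1 = 0.081606 = 8.16%.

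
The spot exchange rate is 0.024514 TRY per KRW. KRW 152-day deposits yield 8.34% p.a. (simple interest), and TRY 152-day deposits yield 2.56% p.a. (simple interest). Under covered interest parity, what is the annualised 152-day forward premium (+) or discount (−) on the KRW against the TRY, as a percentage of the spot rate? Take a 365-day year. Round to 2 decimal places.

T = 152/365 years.
CIP forward (TRY per KRW) = 0.024514 × 1.0106608/1.034731 = 0.023943749.
(F − S)/S ÷ T = (0.023943749 − 0.024514)/0.024514/(152/365) = -0.055860 → -5.59%.

-5.59%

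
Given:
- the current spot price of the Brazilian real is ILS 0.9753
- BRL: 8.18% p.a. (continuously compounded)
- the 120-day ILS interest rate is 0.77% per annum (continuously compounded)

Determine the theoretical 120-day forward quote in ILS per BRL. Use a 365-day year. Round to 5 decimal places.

T = 120/365 years.
Growth of 1 ILS over T: e^(0.0077×120/365) = 1.0025347.
BRL accumulates by e^(0.0818×120/365) = 1.027258.
So F = 0.9753 × 1.0025347 / 1.027258 = 0.9518272 (ILS/BRL).

0.95183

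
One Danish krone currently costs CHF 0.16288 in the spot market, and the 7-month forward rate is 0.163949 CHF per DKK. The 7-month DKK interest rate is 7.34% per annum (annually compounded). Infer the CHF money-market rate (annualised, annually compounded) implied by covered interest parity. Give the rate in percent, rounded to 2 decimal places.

T = 7/12 years.
F/S = 0.163949/0.16288 = 1.0065631 = (growth of CHF) / (growth of DKK).
DKK growth factor: (1 + 0.0734)^(7/12) = 1.0421837.
So the CHF growth factor = 1.0490237.
Annualise: 1.0490237^(12/7) − 1 = 0.085505 = 8.55%.

8.55%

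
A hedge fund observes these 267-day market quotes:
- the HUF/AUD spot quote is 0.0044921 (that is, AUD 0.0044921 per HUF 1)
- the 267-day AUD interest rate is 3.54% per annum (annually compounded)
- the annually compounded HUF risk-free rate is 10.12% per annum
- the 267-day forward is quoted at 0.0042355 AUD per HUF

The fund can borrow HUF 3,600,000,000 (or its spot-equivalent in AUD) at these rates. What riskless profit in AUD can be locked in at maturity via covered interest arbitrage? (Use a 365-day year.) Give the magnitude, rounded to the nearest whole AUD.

T = 267/365 years.
Invest the HUF and cover forward: 3,600,000,000 × 1.0730634786 × 0.0042355 = AUD 16,361,857.31.
Convert at spot and invest in AUD: 3,600,000,000 × 0.0044921 × 1.0257740852 = AUD 16,588,367.17.
The quoted forward undervalues HUF, so borrow HUF, convert to AUD at spot, deposit the AUD at 3.54%, and buy HUF forward at 0.0042355 to cover the loan.
Profit = 16,588,367.17 − 16,361,857.31 = AUD 226,510.

AUD 226,510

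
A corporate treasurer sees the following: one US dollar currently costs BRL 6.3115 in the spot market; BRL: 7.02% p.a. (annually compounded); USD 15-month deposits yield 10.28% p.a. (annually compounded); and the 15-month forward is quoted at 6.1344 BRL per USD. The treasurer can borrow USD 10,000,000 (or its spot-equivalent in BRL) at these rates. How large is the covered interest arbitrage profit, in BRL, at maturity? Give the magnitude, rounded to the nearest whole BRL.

BRL 624,392

T = 15/12 years.
Keep in USD, deliver into the forward: 10,000,000·1.1301105957·6.1344 = BRL 69,325,504.38.
Swap to BRL now, deposit: 10,000,000·6.3115·1.0885068923 = BRL 68,701,112.51.
The quoted forward overvalues USD, so borrow BRL, buy USD at spot, deposit the USD at 10.28%, and sell the proceeds forward at 6.1344.
The gap between the two covered legs is BRL 624,392.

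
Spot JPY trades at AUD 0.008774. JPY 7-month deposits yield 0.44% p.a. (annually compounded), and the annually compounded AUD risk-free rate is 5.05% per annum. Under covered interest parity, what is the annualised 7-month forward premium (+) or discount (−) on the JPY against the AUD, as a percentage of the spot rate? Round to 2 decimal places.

+4.55%

T = 7/12 years.
CIP forward (AUD per JPY) = 0.008774 × 1.0291556/1.0025643 = 0.009006715.
(F − S)/S ÷ T = (0.009006715 − 0.008774)/0.008774/(7/12) = 0.045468 → 4.55%.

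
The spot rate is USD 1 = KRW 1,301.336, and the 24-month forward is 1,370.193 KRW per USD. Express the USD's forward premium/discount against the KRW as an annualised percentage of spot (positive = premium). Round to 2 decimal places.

T = 2 years.
(F − S)/S = (1370.193 − 1301.336)/1301.336 = 0.0529125.
×(1/T) gives 2.65% p.a.

+2.65%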